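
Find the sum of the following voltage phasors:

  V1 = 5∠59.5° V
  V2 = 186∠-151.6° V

Step 1 — Convert each phasor to rectangular form:
  V1 = 5·(cos(59.5°) + j·sin(59.5°)) = 2.538 + j4.308 V
  V2 = 186·(cos(-151.6°) + j·sin(-151.6°)) = -163.6 - j88.47 V
Step 2 — Sum components: V_total = -161.1 - j84.16 V.
Step 3 — Convert to polar: |V_total| = 181.7 V, ∠V_total = -152.4°.

V_total = 181.7∠-152.4° V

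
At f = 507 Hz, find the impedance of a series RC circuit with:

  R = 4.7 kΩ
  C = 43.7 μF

Step 1 — Angular frequency: ω = 2π·f = 2π·507 = 3186 rad/s.
Step 2 — Component impedances:
  R: Z = R = 4700 Ω
  C: Z = 1/(jωC) = -j/(ω·C) = 0 - j7.183 Ω
Step 3 — Series combination: Z_total = R + C = 4700 - j7.183 Ω = 4700∠-0.1° Ω.

Z = 4700 - j7.183 Ω = 4700∠-0.1° Ω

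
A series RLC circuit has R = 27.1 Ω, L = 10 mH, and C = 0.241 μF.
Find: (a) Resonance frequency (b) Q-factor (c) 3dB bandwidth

Step 1 — Resonance condition Im(Z)=0 gives ω₀ = 1/√(LC).
Step 2 — ω₀ = 1/√(0.01·2.41e-07) = 2.037e+04 rad/s.
Step 3 — f₀ = ω₀/(2π) = 3242 Hz.
Step 4 — Series Q: Q = ω₀L/R = 2.037e+04·0.01/27.1 = 7.517.
Step 5 — 3dB bandwidth: Δω = ω₀/Q = 2710 rad/s; BW = Δω/(2π) = 431.3 Hz.

(a) f₀ = 3242 Hz  (b) Q = 7.517  (c) BW = 431.3 Hz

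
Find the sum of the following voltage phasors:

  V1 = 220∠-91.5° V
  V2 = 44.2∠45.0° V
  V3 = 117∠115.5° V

Step 1 — Convert each phasor to rectangular form:
  V1 = 220·(cos(-91.5°) + j·sin(-91.5°)) = -5.759 - j219.9 V
  V2 = 44.2·(cos(45.0°) + j·sin(45.0°)) = 31.25 + j31.25 V
  V3 = 117·(cos(115.5°) + j·sin(115.5°)) = -50.37 + j105.6 V
Step 2 — Sum components: V_total = -24.87 - j83.07 V.
Step 3 — Convert to polar: |V_total| = 86.71 V, ∠V_total = -106.7°.

V_total = 86.71∠-106.7° V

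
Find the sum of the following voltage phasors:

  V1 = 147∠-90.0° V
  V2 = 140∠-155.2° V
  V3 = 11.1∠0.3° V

Step 1 — Convert each phasor to rectangular form:
  V1 = 147·(cos(-90.0°) + j·sin(-90.0°)) = 0 - j147 V
  V2 = 140·(cos(-155.2°) + j·sin(-155.2°)) = -127.1 - j58.72 V
  V3 = 11.1·(cos(0.3°) + j·sin(0.3°)) = 11.1 + j0.05812 V
Step 2 — Sum components: V_total = -116 - j205.7 V.
Step 3 — Convert to polar: |V_total| = 236.1 V, ∠V_total = -119.4°.

V_total = 236.1∠-119.4° V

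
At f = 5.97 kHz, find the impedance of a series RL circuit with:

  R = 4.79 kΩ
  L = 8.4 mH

Step 1 — Angular frequency: ω = 2π·f = 2π·5970 = 3.751e+04 rad/s.
Step 2 — Component impedances:
  R: Z = R = 4790 Ω
  L: Z = jωL = j·3.751e+04·0.0084 = 0 + j315.1 Ω
Step 3 — Series combination: Z_total = R + L = 4790 + j315.1 Ω = 4800∠3.8° Ω.

Z = 4790 + j315.1 Ω = 4800∠3.8° Ω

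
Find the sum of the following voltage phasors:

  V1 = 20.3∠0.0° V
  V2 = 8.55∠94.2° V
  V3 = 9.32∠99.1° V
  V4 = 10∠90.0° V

Step 1 — Convert each phasor to rectangular form:
  V1 = 20.3·(cos(0.0°) + j·sin(0.0°)) = 20.3 V
  V2 = 8.55·(cos(94.2°) + j·sin(94.2°)) = -0.6262 + j8.527 V
  V3 = 9.32·(cos(99.1°) + j·sin(99.1°)) = -1.474 + j9.203 V
  V4 = 10·(cos(90.0°) + j·sin(90.0°)) = 0 + j10 V
Step 2 — Sum components: V_total = 18.2 + j27.73 V.
Step 3 — Convert to polar: |V_total| = 33.17 V, ∠V_total = 56.7°.

V_total = 33.17∠56.7° V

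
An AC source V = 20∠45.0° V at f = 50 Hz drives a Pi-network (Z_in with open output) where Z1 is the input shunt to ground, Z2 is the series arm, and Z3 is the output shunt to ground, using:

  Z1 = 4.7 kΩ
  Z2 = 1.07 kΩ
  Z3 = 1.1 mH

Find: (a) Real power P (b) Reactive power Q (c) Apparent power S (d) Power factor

Step 1 — Angular frequency: ω = 2π·f = 2π·50 = 314.2 rad/s.
Step 2 — Component impedances:
  Z1: Z = R = 4700 Ω
  Z2: Z = R = 1070 Ω
  Z3: Z = jωL = j·314.2·0.0011 = 0 + j0.3456 Ω
Step 3 — With open output, the series arm Z2 and the output shunt Z3 appear in series to ground: Z2 + Z3 = 1070 + j0.3456 Ω.
Step 4 — Parallel with input shunt Z1: Z_in = Z1 || (Z2 + Z3) = 871.6 + j0.2293 Ω = 871.6∠0.0° Ω.
Step 5 — Source phasor: V = 20∠45.0° V = 14.14 + j14.14 V.
Step 6 — Current: I = V / Z = 0.01623 + j0.01622 A = 0.02295∠45.0° A.
Step 7 — Complex power: S = V·I* = 0.4589 + j0.0001207 VA.
Step 8 — Real power: P = Re(S) = 0.4589 W.
Step 9 — Reactive power: Q = Im(S) = 0.0001207 VAR.
Step 10 — Apparent power: |S| = 0.4589 VA.
Step 11 — Power factor: PF = P/|S| = 1 (lagging).

(a) P = 0.4589 W  (b) Q = 0.0001207 VAR  (c) S = 0.4589 VA  (d) PF = 1 (lagging)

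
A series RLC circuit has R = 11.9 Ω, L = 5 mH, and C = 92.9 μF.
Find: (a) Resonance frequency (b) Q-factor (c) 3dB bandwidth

Step 1 — Resonance condition Im(Z)=0 gives ω₀ = 1/√(LC).
Step 2 — ω₀ = 1/√(0.005·9.29e-05) = 1467 rad/s.
Step 3 — f₀ = ω₀/(2π) = 233.5 Hz.
Step 4 — Series Q: Q = ω₀L/R = 1467·0.005/11.9 = 0.6165.
Step 5 — 3dB bandwidth: Δω = ω₀/Q = 2380 rad/s; BW = Δω/(2π) = 378.8 Hz.

(a) f₀ = 233.5 Hz  (b) Q = 0.6165  (c) BW = 378.8 Hz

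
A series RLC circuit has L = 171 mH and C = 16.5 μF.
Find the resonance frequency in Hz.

Step 1 — Resonance condition Im(Z)=0 gives ω₀ = 1/√(LC).
Step 2 — ω₀ = 1/√(0.171·1.65e-05) = 595.3 rad/s.
Step 3 — f₀ = ω₀/(2π) = 94.75 Hz.

f₀ = 94.75 Hz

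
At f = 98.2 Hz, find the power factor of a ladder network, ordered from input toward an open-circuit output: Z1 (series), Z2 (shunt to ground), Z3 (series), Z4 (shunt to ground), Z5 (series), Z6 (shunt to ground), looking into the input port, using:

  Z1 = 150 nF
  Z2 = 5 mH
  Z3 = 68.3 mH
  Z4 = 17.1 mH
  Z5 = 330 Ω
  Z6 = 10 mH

Step 1 — Angular frequency: ω = 2π·f = 2π·98.2 = 617 rad/s.
Step 2 — Component impedances:
  Z1: Z = 1/(jωC) = -j/(ω·C) = 0 - j1.08e+04 Ω
  Z2: Z = jωL = j·617·0.005 = 0 + j3.085 Ω
  Z3: Z = jωL = j·617·0.0683 = 0 + j42.14 Ω
  Z4: Z = jωL = j·617·0.0171 = 0 + j10.55 Ω
  Z5: Z = R = 330 Ω
  Z6: Z = jωL = j·617·0.01 = 0 + j6.17 Ω
Step 3 — Ladder network (open output): work backward from the far end, alternating series and parallel combinations. Z_in = 0.00103 - j1.08e+04 Ω = 1.08e+04∠-90.0° Ω.
Step 4 — Power factor: PF = cos(φ) = Re(Z)/|Z| = 0.00102991/10801.9 = 9.535e-08.
Step 5 — Type: Im(Z) = -1.08e+04 ⇒ leading (phase φ = -90.0°).

PF = 9.535e-08 (leading, φ = -90.0°)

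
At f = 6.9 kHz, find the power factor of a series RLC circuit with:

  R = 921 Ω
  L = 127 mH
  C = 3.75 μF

Step 1 — Angular frequency: ω = 2π·f = 2π·6900 = 4.335e+04 rad/s.
Step 2 — Component impedances:
  R: Z = R = 921 Ω
  L: Z = jωL = j·4.335e+04·0.127 = 0 + j5506 Ω
  C: Z = 1/(jωC) = -j/(ω·C) = 0 - j6.151 Ω
Step 3 — Series combination: Z_total = R + L + C = 921 + j5500 Ω = 5576∠80.5° Ω.
Step 4 — Power factor: PF = cos(φ) = Re(Z)/|Z| = 921/5576 = 0.1652.
Step 5 — Type: Im(Z) = 5500 ⇒ lagging (phase φ = 80.5°).

PF = 0.1652 (lagging, φ = 80.5°)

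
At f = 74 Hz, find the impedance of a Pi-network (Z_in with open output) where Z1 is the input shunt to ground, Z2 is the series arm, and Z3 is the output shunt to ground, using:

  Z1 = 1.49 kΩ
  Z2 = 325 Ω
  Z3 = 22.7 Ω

Step 1 — Angular frequency: ω = 2π·f = 2π·74 = 465 rad/s.
Step 2 — Component impedances:
  Z1: Z = R = 1490 Ω
  Z2: Z = R = 325 Ω
  Z3: Z = R = 22.7 Ω
Step 3 — With open output, the series arm Z2 and the output shunt Z3 appear in series to ground: Z2 + Z3 = 347.7 Ω.
Step 4 — Parallel with input shunt Z1: Z_in = Z1 || (Z2 + Z3) = 281.9 Ω = 281.9∠0.0° Ω.

Z = 281.9 Ω = 281.9∠0.0° Ω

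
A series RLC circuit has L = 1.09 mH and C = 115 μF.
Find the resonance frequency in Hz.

Step 1 — Resonance condition Im(Z)=0 gives ω₀ = 1/√(LC).
Step 2 — ω₀ = 1/√(0.00109·0.000115) = 2824 rad/s.
Step 3 — f₀ = ω₀/(2π) = 449.5 Hz.

f₀ = 449.5 Hz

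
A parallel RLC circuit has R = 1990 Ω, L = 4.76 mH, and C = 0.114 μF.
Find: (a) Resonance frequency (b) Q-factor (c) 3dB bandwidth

Step 1 — Resonance: ω₀ = 1/√(LC) = 1/√(0.00476·1.14e-07) = 4.293e+04 rad/s.
Step 2 — f₀ = ω₀/(2π) = 6832 Hz.
Step 3 — Parallel Q: Q = R/(ω₀L) = 1990/(4.293e+04·0.00476) = 9.739.
Step 4 — Bandwidth: Δω = ω₀/Q = 4408 rad/s; BW = Δω/(2π) = 701.6 Hz.

(a) f₀ = 6832 Hz  (b) Q = 9.739  (c) BW = 701.6 Hz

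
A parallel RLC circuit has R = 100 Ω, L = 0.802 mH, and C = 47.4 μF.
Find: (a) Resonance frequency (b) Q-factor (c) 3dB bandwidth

Step 1 — Resonance: ω₀ = 1/√(LC) = 1/√(0.000802·4.74e-05) = 5129 rad/s.
Step 2 — f₀ = ω₀/(2π) = 816.3 Hz.
Step 3 — Parallel Q: Q = R/(ω₀L) = 100/(5129·0.000802) = 24.31.
Step 4 — Bandwidth: Δω = ω₀/Q = 211 rad/s; BW = Δω/(2π) = 33.58 Hz.

(a) f₀ = 816.3 Hz  (b) Q = 24.31  (c) BW = 33.58 Hz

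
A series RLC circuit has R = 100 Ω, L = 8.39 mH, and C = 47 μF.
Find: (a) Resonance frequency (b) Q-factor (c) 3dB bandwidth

Step 1 — Resonance: ω₀ = 1/√(LC) = 1/√(0.00839·4.7e-05) = 1592 rad/s.
Step 2 — f₀ = ω₀/(2π) = 253.4 Hz.
Step 3 — Series Q: Q = ω₀L/R = 1592·0.00839/100 = 0.1336.
Step 4 — Bandwidth: Δω = ω₀/Q = 1.192e+04 rad/s; BW = Δω/(2π) = 1897 Hz.

(a) f₀ = 253.4 Hz  (b) Q = 0.1336  (c) BW = 1897 Hz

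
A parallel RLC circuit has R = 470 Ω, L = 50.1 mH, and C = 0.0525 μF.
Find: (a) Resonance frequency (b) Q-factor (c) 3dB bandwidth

Step 1 — Resonance: ω₀ = 1/√(LC) = 1/√(0.0501·5.25e-08) = 1.95e+04 rad/s.
Step 2 — f₀ = ω₀/(2π) = 3103 Hz.
Step 3 — Parallel Q: Q = R/(ω₀L) = 470/(1.95e+04·0.0501) = 0.4811.
Step 4 — Bandwidth: Δω = ω₀/Q = 4.053e+04 rad/s; BW = Δω/(2π) = 6450 Hz.

(a) f₀ = 3103 Hz  (b) Q = 0.4811  (c) BW = 6450 Hz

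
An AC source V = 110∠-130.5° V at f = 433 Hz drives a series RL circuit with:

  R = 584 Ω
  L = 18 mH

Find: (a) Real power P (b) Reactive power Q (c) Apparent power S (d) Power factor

Step 1 — Angular frequency: ω = 2π·f = 2π·433 = 2721 rad/s.
Step 2 — Component impedances:
  R: Z = R = 584 Ω
  L: Z = jωL = j·2721·0.018 = 0 + j48.97 Ω
Step 3 — Series combination: Z_total = R + L = 584 + j48.97 Ω = 586∠4.8° Ω.
Step 4 — Source phasor: V = 110∠-130.5° V = -71.44 - j83.64 V.
Step 5 — Current: I = V / Z = -0.1334 - j0.132 A = 0.1877∠-135.3° A.
Step 6 — Complex power: S = V·I* = 20.57 + j1.725 VA.
Step 7 — Real power: P = Re(S) = 20.57 W.
Step 8 — Reactive power: Q = Im(S) = 1.725 VAR.
Step 9 — Apparent power: |S| = 20.65 VA.
Step 10 — Power factor: PF = P/|S| = 0.9965 (lagging).

(a) P = 20.57 W  (b) Q = 1.725 VAR  (c) S = 20.65 VA  (d) PF = 0.9965 (lagging)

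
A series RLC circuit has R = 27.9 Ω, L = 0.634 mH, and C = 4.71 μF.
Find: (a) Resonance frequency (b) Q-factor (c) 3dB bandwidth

Step 1 — Resonance condition Im(Z)=0 gives ω₀ = 1/√(LC).
Step 2 — ω₀ = 1/√(0.000634·4.71e-06) = 1.83e+04 rad/s.
Step 3 — f₀ = ω₀/(2π) = 2912 Hz.
Step 4 — Series Q: Q = ω₀L/R = 1.83e+04·0.000634/27.9 = 0.4158.
Step 5 — 3dB bandwidth: Δω = ω₀/Q = 4.401e+04 rad/s; BW = Δω/(2π) = 7004 Hz.

(a) f₀ = 2912 Hz  (b) Q = 0.4158  (c) BW = 7004 Hz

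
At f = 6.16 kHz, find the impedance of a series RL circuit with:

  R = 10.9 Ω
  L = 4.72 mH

Step 1 — Angular frequency: ω = 2π·f = 2π·6160 = 3.87e+04 rad/s.
Step 2 — Component impedances:
  R: Z = R = 10.9 Ω
  L: Z = jωL = j·3.87e+04·0.00472 = 0 + j182.7 Ω
Step 3 — Series combination: Z_total = R + L = 10.9 + j182.7 Ω = 183∠86.6° Ω.

Z = 10.9 + j182.7 Ω = 183∠86.6° Ω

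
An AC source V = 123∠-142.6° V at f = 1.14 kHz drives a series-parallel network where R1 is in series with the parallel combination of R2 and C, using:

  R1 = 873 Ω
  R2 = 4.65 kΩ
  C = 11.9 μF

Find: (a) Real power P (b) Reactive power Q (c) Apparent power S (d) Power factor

Step 1 — Angular frequency: ω = 2π·f = 2π·1140 = 7163 rad/s.
Step 2 — Component impedances:
  R1: Z = R = 873 Ω
  R2: Z = R = 4650 Ω
  C: Z = 1/(jωC) = -j/(ω·C) = 0 - j11.73 Ω
Step 3 — Parallel branch: R2 || C = 1/(1/R2 + 1/C) = 0.0296 - j11.73 Ω.
Step 4 — Series with R1: Z_total = R1 + (R2 || C) = 873 - j11.73 Ω = 873.1∠-0.8° Ω.
Step 5 — Source phasor: V = 123∠-142.6° V = -97.71 - j74.71 V.
Step 6 — Current: I = V / Z = -0.1108 - j0.08706 A = 0.1409∠-141.8° A.
Step 7 — Complex power: S = V·I* = 17.33 - j0.2328 VA.
Step 8 — Real power: P = Re(S) = 17.33 W.
Step 9 — Reactive power: Q = Im(S) = -0.2328 VAR.
Step 10 — Apparent power: |S| = 17.33 VA.
Step 11 — Power factor: PF = P/|S| = 0.9999 (leading).

(a) P = 17.33 W  (b) Q = -0.2328 VAR  (c) S = 17.33 VA  (d) PF = 0.9999 (leading)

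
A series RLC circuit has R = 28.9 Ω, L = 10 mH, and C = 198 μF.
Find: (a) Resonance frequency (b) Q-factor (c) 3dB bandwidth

Step 1 — Resonance: ω₀ = 1/√(LC) = 1/√(0.01·0.000198) = 710.7 rad/s.
Step 2 — f₀ = ω₀/(2π) = 113.1 Hz.
Step 3 — Series Q: Q = ω₀L/R = 710.7·0.01/28.9 = 0.2459.
Step 4 — Bandwidth: Δω = ω₀/Q = 2890 rad/s; BW = Δω/(2π) = 460 Hz.

(a) f₀ = 113.1 Hz  (b) Q = 0.2459  (c) BW = 460 Hz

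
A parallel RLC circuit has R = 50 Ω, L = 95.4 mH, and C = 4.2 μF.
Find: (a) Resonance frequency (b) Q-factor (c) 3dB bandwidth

Step 1 — Resonance: ω₀ = 1/√(LC) = 1/√(0.0954·4.2e-06) = 1580 rad/s.
Step 2 — f₀ = ω₀/(2π) = 251.4 Hz.
Step 3 — Parallel Q: Q = R/(ω₀L) = 50/(1580·0.0954) = 0.3318.
Step 4 — Bandwidth: Δω = ω₀/Q = 4762 rad/s; BW = Δω/(2π) = 757.9 Hz.

(a) f₀ = 251.4 Hz  (b) Q = 0.3318  (c) BW = 757.9 Hz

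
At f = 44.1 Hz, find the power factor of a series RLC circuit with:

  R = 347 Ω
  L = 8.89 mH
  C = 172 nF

Step 1 — Angular frequency: ω = 2π·f = 2π·44.1 = 277.1 rad/s.
Step 2 — Component impedances:
  R: Z = R = 347 Ω
  L: Z = jωL = j·277.1·0.00889 = 0 + j2.463 Ω
  C: Z = 1/(jωC) = -j/(ω·C) = 0 - j2.098e+04 Ω
Step 3 — Series combination: Z_total = R + L + C = 347 - j2.098e+04 Ω = 2.098e+04∠-89.1° Ω.
Step 4 — Power factor: PF = cos(φ) = Re(Z)/|Z| = 347/2.098e+04 = 0.01654.
Step 5 — Type: Im(Z) = -2.098e+04 ⇒ leading (phase φ = -89.1°).

PF = 0.01654 (leading, φ = -89.1°)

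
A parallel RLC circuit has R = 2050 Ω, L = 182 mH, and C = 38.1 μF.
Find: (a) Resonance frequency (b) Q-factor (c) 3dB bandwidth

Step 1 — Resonance: ω₀ = 1/√(LC) = 1/√(0.182·3.81e-05) = 379.8 rad/s.
Step 2 — f₀ = ω₀/(2π) = 60.44 Hz.
Step 3 — Parallel Q: Q = R/(ω₀L) = 2050/(379.8·0.182) = 29.66.
Step 4 — Bandwidth: Δω = ω₀/Q = 12.8 rad/s; BW = Δω/(2π) = 2.038 Hz.

(a) f₀ = 60.44 Hz  (b) Q = 29.66  (c) BW = 2.038 Hz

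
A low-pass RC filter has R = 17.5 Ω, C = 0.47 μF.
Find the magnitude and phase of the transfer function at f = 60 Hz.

Step 1 — Angular frequency: ω = 2π·60 = 377 rad/s.
Step 2 — Transfer function: H(jω) = 1/(1 + jωRC).
Step 3 — Denominator: 1 + jωRC = 1 + j·377·17.5·4.7e-07 = 1 + j0.003101.
Step 4 — H = 1 - j0.003101.
Step 5 — Magnitude: |H| = 1 (-0.0 dB); phase: φ = -0.2°.

|H| = 1 (-0.0 dB), φ = -0.2°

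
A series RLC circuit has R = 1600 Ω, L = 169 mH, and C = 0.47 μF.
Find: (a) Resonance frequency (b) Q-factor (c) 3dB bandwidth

Step 1 — Resonance: ω₀ = 1/√(LC) = 1/√(0.169·4.7e-07) = 3548 rad/s.
Step 2 — f₀ = ω₀/(2π) = 564.7 Hz.
Step 3 — Series Q: Q = ω₀L/R = 3548·0.169/1600 = 0.3748.
Step 4 — Bandwidth: Δω = ω₀/Q = 9467 rad/s; BW = Δω/(2π) = 1507 Hz.

(a) f₀ = 564.7 Hz  (b) Q = 0.3748  (c) BW = 1507 Hz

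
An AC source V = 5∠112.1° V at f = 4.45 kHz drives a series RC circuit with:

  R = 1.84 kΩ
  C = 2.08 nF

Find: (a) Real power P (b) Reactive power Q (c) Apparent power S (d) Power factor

Step 1 — Angular frequency: ω = 2π·f = 2π·4450 = 2.796e+04 rad/s.
Step 2 — Component impedances:
  R: Z = R = 1840 Ω
  C: Z = 1/(jωC) = -j/(ω·C) = 0 - j1.719e+04 Ω
Step 3 — Series combination: Z_total = R + C = 1840 - j1.719e+04 Ω = 1.729e+04∠-83.9° Ω.
Step 4 — Source phasor: V = 5∠112.1° V = -1.881 + j4.633 V.
Step 5 — Current: I = V / Z = -0.0002779 - j7.966e-05 A = 0.0002891∠-164.0° A.
Step 6 — Complex power: S = V·I* = 0.0001538 - j0.001437 VA.
Step 7 — Real power: P = Re(S) = 0.0001538 W.
Step 8 — Reactive power: Q = Im(S) = -0.001437 VAR.
Step 9 — Apparent power: |S| = 0.001446 VA.
Step 10 — Power factor: PF = P/|S| = 0.1064 (leading).

(a) P = 0.0001538 W  (b) Q = -0.001437 VAR  (c) S = 0.001446 VA  (d) PF = 0.1064 (leading)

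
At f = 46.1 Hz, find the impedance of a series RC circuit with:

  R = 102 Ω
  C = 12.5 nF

Step 1 — Angular frequency: ω = 2π·f = 2π·46.1 = 289.7 rad/s.
Step 2 — Component impedances:
  R: Z = R = 102 Ω
  C: Z = 1/(jωC) = -j/(ω·C) = 0 - j2.762e+05 Ω
Step 3 — Series combination: Z_total = R + C = 102 - j2.762e+05 Ω = 2.762e+05∠-90.0° Ω.

Z = 102 - j2.762e+05 Ω = 2.762e+05∠-90.0° Ω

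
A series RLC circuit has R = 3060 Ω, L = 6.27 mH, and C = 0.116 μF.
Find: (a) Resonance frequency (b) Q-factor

Step 1 — Resonance condition Im(Z)=0 gives ω₀ = 1/√(LC).
Step 2 — ω₀ = 1/√(0.00627·1.16e-07) = 3.708e+04 rad/s.
Step 3 — f₀ = ω₀/(2π) = 5901 Hz.
Step 4 — Series Q: Q = ω₀L/R = 3.708e+04·0.00627/3060 = 0.07598.

(a) f₀ = 5901 Hz  (b) Q = 0.07598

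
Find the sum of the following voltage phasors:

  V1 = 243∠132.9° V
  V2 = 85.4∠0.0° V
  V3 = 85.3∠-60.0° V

Step 1 — Convert each phasor to rectangular form:
  V1 = 243·(cos(132.9°) + j·sin(132.9°)) = -165.4 + j178 V
  V2 = 85.4·(cos(0.0°) + j·sin(0.0°)) = 85.4 V
  V3 = 85.3·(cos(-60.0°) + j·sin(-60.0°)) = 42.65 - j73.87 V
Step 2 — Sum components: V_total = -37.37 + j104.1 V.
Step 3 — Convert to polar: |V_total| = 110.6 V, ∠V_total = 109.7°.

V_total = 110.6∠109.7° V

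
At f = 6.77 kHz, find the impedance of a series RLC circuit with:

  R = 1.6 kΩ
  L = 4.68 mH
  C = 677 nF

Step 1 — Angular frequency: ω = 2π·f = 2π·6770 = 4.254e+04 rad/s.
Step 2 — Component impedances:
  R: Z = R = 1600 Ω
  L: Z = jωL = j·4.254e+04·0.00468 = 0 + j199.1 Ω
  C: Z = 1/(jωC) = -j/(ω·C) = 0 - j34.73 Ω
Step 3 — Series combination: Z_total = R + L + C = 1600 + j164.3 Ω = 1608∠5.9° Ω.

Z = 1600 + j164.3 Ω = 1608∠5.9° Ω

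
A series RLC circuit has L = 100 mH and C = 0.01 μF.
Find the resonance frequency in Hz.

Step 1 — Resonance condition Im(Z)=0 gives ω₀ = 1/√(LC).
Step 2 — ω₀ = 1/√(0.1·1e-08) = 3.162e+04 rad/s.
Step 3 — f₀ = ω₀/(2π) = 5033 Hz.

f₀ = 5033 Hz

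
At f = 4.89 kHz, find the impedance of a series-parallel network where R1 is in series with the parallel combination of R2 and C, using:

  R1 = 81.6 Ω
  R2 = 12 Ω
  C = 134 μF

Step 1 — Angular frequency: ω = 2π·f = 2π·4890 = 3.072e+04 rad/s.
Step 2 — Component impedances:
  R1: Z = R = 81.6 Ω
  R2: Z = R = 12 Ω
  C: Z = 1/(jωC) = -j/(ω·C) = 0 - j0.2429 Ω
Step 3 — Parallel branch: R2 || C = 1/(1/R2 + 1/C) = 0.004914 - j0.2428 Ω.
Step 4 — Series with R1: Z_total = R1 + (R2 || C) = 81.6 - j0.2428 Ω = 81.61∠-0.2° Ω.

Z = 81.6 - j0.2428 Ω = 81.61∠-0.2° Ω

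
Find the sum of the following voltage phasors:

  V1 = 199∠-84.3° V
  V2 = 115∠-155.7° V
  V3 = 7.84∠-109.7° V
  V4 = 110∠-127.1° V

Step 1 — Convert each phasor to rectangular form:
  V1 = 199·(cos(-84.3°) + j·sin(-84.3°)) = 19.76 - j198 V
  V2 = 115·(cos(-155.7°) + j·sin(-155.7°)) = -104.8 - j47.32 V
  V3 = 7.84·(cos(-109.7°) + j·sin(-109.7°)) = -2.643 - j7.381 V
  V4 = 110·(cos(-127.1°) + j·sin(-127.1°)) = -66.35 - j87.73 V
Step 2 — Sum components: V_total = -154 - j340.5 V.
Step 3 — Convert to polar: |V_total| = 373.7 V, ∠V_total = -114.3°.

V_total = 373.7∠-114.3° V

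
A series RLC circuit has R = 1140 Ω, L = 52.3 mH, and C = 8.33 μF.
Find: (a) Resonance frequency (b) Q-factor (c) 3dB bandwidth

Step 1 — Resonance condition Im(Z)=0 gives ω₀ = 1/√(LC).
Step 2 — ω₀ = 1/√(0.0523·8.33e-06) = 1515 rad/s.
Step 3 — f₀ = ω₀/(2π) = 241.1 Hz.
Step 4 — Series Q: Q = ω₀L/R = 1515·0.0523/1140 = 0.06951.
Step 5 — 3dB bandwidth: Δω = ω₀/Q = 2.18e+04 rad/s; BW = Δω/(2π) = 3469 Hz.

(a) f₀ = 241.1 Hz  (b) Q = 0.06951  (c) BW = 3469 Hz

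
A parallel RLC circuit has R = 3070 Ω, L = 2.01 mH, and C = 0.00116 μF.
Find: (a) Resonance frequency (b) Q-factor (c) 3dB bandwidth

Step 1 — Resonance: ω₀ = 1/√(LC) = 1/√(0.00201·1.16e-09) = 6.549e+05 rad/s.
Step 2 — f₀ = ω₀/(2π) = 1.042e+05 Hz.
Step 3 — Parallel Q: Q = R/(ω₀L) = 3070/(6.549e+05·0.00201) = 2.332.
Step 4 — Bandwidth: Δω = ω₀/Q = 2.808e+05 rad/s; BW = Δω/(2π) = 4.469e+04 Hz.

(a) f₀ = 1.042e+05 Hz  (b) Q = 2.332  (c) BW = 4.469e+04 Hz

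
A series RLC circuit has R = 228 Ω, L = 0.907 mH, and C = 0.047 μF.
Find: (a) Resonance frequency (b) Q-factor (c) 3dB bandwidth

Step 1 — Resonance: ω₀ = 1/√(LC) = 1/√(0.000907·4.7e-08) = 1.532e+05 rad/s.
Step 2 — f₀ = ω₀/(2π) = 2.438e+04 Hz.
Step 3 — Series Q: Q = ω₀L/R = 1.532e+05·0.000907/228 = 0.6093.
Step 4 — Bandwidth: Δω = ω₀/Q = 2.514e+05 rad/s; BW = Δω/(2π) = 4.001e+04 Hz.

(a) f₀ = 2.438e+04 Hz  (b) Q = 0.6093  (c) BW = 4.001e+04 Hz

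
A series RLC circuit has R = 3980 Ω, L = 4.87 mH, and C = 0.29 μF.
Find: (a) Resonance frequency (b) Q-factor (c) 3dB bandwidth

Step 1 — Resonance condition Im(Z)=0 gives ω₀ = 1/√(LC).
Step 2 — ω₀ = 1/√(0.00487·2.9e-07) = 2.661e+04 rad/s.
Step 3 — f₀ = ω₀/(2π) = 4235 Hz.
Step 4 — Series Q: Q = ω₀L/R = 2.661e+04·0.00487/3980 = 0.03256.
Step 5 — 3dB bandwidth: Δω = ω₀/Q = 8.172e+05 rad/s; BW = Δω/(2π) = 1.301e+05 Hz.

(a) f₀ = 4235 Hz  (b) Q = 0.03256  (c) BW = 1.301e+05 Hz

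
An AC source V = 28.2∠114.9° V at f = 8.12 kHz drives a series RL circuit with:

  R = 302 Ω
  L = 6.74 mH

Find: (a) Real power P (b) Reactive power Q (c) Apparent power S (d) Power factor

Step 1 — Angular frequency: ω = 2π·f = 2π·8120 = 5.102e+04 rad/s.
Step 2 — Component impedances:
  R: Z = R = 302 Ω
  L: Z = jωL = j·5.102e+04·0.00674 = 0 + j343.9 Ω
Step 3 — Series combination: Z_total = R + L = 302 + j343.9 Ω = 457.7∠48.7° Ω.
Step 4 — Source phasor: V = 28.2∠114.9° V = -11.87 + j25.58 V.
Step 5 — Current: I = V / Z = 0.02487 + j0.05637 A = 0.06162∠66.2° A.
Step 6 — Complex power: S = V·I* = 1.147 + j1.306 VA.
Step 7 — Real power: P = Re(S) = 1.147 W.
Step 8 — Reactive power: Q = Im(S) = 1.306 VAR.
Step 9 — Apparent power: |S| = 1.738 VA.
Step 10 — Power factor: PF = P/|S| = 0.6599 (lagging).

(a) P = 1.147 W  (b) Q = 1.306 VAR  (c) S = 1.738 VA  (d) PF = 0.6599 (lagging)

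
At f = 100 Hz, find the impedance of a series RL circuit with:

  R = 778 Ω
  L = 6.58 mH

Step 1 — Angular frequency: ω = 2π·f = 2π·100 = 628.3 rad/s.
Step 2 — Component impedances:
  R: Z = R = 778 Ω
  L: Z = jωL = j·628.3·0.00658 = 0 + j4.134 Ω
Step 3 — Series combination: Z_total = R + L = 778 + j4.134 Ω = 778∠0.3° Ω.

Z = 778 + j4.134 Ω = 778∠0.3° Ω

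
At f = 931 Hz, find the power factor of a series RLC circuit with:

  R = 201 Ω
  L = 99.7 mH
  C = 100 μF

Step 1 — Angular frequency: ω = 2π·f = 2π·931 = 5850 rad/s.
Step 2 — Component impedances:
  R: Z = R = 201 Ω
  L: Z = jωL = j·5850·0.0997 = 0 + j583.2 Ω
  C: Z = 1/(jωC) = -j/(ω·C) = 0 - j1.71 Ω
Step 3 — Series combination: Z_total = R + L + C = 201 + j581.5 Ω = 615.3∠70.9° Ω.
Step 4 — Power factor: PF = cos(φ) = Re(Z)/|Z| = 201/615.3 = 0.3267.
Step 5 — Type: Im(Z) = 581.5 ⇒ lagging (phase φ = 70.9°).

PF = 0.3267 (lagging, φ = 70.9°)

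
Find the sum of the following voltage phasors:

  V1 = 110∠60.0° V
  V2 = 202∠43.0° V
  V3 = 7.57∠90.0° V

Step 1 — Convert each phasor to rectangular form:
  V1 = 110·(cos(60.0°) + j·sin(60.0°)) = 55 + j95.26 V
  V2 = 202·(cos(43.0°) + j·sin(43.0°)) = 147.7 + j137.8 V
  V3 = 7.57·(cos(90.0°) + j·sin(90.0°)) = 0 + j7.57 V
Step 2 — Sum components: V_total = 202.7 + j240.6 V.
Step 3 — Convert to polar: |V_total| = 314.6 V, ∠V_total = 49.9°.

V_total = 314.6∠49.9° V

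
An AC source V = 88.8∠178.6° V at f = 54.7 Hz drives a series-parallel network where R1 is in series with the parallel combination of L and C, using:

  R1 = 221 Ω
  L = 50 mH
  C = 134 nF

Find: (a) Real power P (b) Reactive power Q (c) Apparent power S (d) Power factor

Step 1 — Angular frequency: ω = 2π·f = 2π·54.7 = 343.7 rad/s.
Step 2 — Component impedances:
  R1: Z = R = 221 Ω
  L: Z = jωL = j·343.7·0.05 = 0 + j17.18 Ω
  C: Z = 1/(jωC) = -j/(ω·C) = 0 - j2.171e+04 Ω
Step 3 — Parallel branch: L || C = 1/(1/L + 1/C) = 0 + j17.2 Ω.
Step 4 — Series with R1: Z_total = R1 + (L || C) = 221 + j17.2 Ω = 221.7∠4.4° Ω.
Step 5 — Source phasor: V = 88.8∠178.6° V = -88.77 + j2.17 V.
Step 6 — Current: I = V / Z = -0.3985 + j0.04083 A = 0.4006∠174.2° A.
Step 7 — Complex power: S = V·I* = 35.47 + j2.76 VA.
Step 8 — Real power: P = Re(S) = 35.47 W.
Step 9 — Reactive power: Q = Im(S) = 2.76 VAR.
Step 10 — Apparent power: |S| = 35.57 VA.
Step 11 — Power factor: PF = P/|S| = 0.997 (lagging).

(a) P = 35.47 W  (b) Q = 2.76 VAR  (c) S = 35.57 VA  (d) PF = 0.997 (lagging)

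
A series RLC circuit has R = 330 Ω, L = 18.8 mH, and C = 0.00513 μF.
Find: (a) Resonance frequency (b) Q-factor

Step 1 — Resonance condition Im(Z)=0 gives ω₀ = 1/√(LC).
Step 2 — ω₀ = 1/√(0.0188·5.13e-09) = 1.018e+05 rad/s.
Step 3 — f₀ = ω₀/(2π) = 1.621e+04 Hz.
Step 4 — Series Q: Q = ω₀L/R = 1.018e+05·0.0188/330 = 5.801.

(a) f₀ = 1.621e+04 Hz  (b) Q = 5.801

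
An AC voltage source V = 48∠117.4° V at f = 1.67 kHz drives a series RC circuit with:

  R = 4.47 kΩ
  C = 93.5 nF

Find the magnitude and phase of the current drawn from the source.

Step 1 — Angular frequency: ω = 2π·f = 2π·1670 = 1.049e+04 rad/s.
Step 2 — Component impedances:
  R: Z = R = 4470 Ω
  C: Z = 1/(jωC) = -j/(ω·C) = 0 - j1019 Ω
Step 3 — Series combination: Z_total = R + C = 4470 - j1019 Ω = 4585∠-12.8° Ω.
Step 4 — Source phasor: V = 48∠117.4° V = -22.09 + j42.62 V.
Step 5 — Ohm's law: I = V / Z_total = (-22.09 + j42.62) / (4470 - j1019) = -0.006764 + j0.007991 A.
Step 6 — Convert to polar: |I| = 0.01047 A, ∠I = 130.2°.

I = 0.01047∠130.2° A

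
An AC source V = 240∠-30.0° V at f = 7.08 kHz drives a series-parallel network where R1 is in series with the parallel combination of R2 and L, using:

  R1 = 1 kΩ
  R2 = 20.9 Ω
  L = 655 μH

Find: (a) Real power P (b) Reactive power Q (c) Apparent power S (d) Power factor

Step 1 — Angular frequency: ω = 2π·f = 2π·7080 = 4.448e+04 rad/s.
Step 2 — Component impedances:
  R1: Z = R = 1000 Ω
  R2: Z = R = 20.9 Ω
  L: Z = jωL = j·4.448e+04·0.000655 = 0 + j29.14 Ω
Step 3 — Parallel branch: R2 || L = 1/(1/R2 + 1/L) = 13.8 + j9.899 Ω.
Step 4 — Series with R1: Z_total = R1 + (R2 || L) = 1014 + j9.899 Ω = 1014∠0.6° Ω.
Step 5 — Source phasor: V = 240∠-30.0° V = 207.8 - j120 V.
Step 6 — Current: I = V / Z = 0.2038 - j0.1204 A = 0.2367∠-30.6° A.
Step 7 — Complex power: S = V·I* = 56.81 + j0.5547 VA.
Step 8 — Real power: P = Re(S) = 56.81 W.
Step 9 — Reactive power: Q = Im(S) = 0.5547 VAR.
Step 10 — Apparent power: |S| = 56.81 VA.
Step 11 — Power factor: PF = P/|S| = 1 (lagging).

(a) P = 56.81 W  (b) Q = 0.5547 VAR  (c) S = 56.81 VA  (d) PF = 1 (lagging)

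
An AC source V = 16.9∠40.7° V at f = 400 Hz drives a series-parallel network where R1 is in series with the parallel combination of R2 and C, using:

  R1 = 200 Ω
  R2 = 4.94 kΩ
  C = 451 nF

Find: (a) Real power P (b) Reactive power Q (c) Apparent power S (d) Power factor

Step 1 — Angular frequency: ω = 2π·f = 2π·400 = 2513 rad/s.
Step 2 — Component impedances:
  R1: Z = R = 200 Ω
  R2: Z = R = 4940 Ω
  C: Z = 1/(jωC) = -j/(ω·C) = 0 - j882.2 Ω
Step 3 — Parallel branch: R2 || C = 1/(1/R2 + 1/C) = 152.7 - j855 Ω.
Step 4 — Series with R1: Z_total = R1 + (R2 || C) = 352.7 - j855 Ω = 924.9∠-67.6° Ω.
Step 5 — Source phasor: V = 16.9∠40.7° V = 12.81 + j11.02 V.
Step 6 — Current: I = V / Z = -0.005732 + j0.01735 A = 0.01827∠108.3° A.
Step 7 — Complex power: S = V·I* = 0.1178 - j0.2855 VA.
Step 8 — Real power: P = Re(S) = 0.1178 W.
Step 9 — Reactive power: Q = Im(S) = -0.2855 VAR.
Step 10 — Apparent power: |S| = 0.3088 VA.
Step 11 — Power factor: PF = P/|S| = 0.3813 (leading).

(a) P = 0.1178 W  (b) Q = -0.2855 VAR  (c) S = 0.3088 VA  (d) PF = 0.3813 (leading)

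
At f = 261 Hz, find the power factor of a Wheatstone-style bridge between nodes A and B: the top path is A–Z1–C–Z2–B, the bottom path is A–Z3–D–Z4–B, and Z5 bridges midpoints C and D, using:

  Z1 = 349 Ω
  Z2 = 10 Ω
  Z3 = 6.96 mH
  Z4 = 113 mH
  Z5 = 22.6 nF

Step 1 — Angular frequency: ω = 2π·f = 2π·261 = 1640 rad/s.
Step 2 — Component impedances:
  Z1: Z = R = 349 Ω
  Z2: Z = R = 10 Ω
  Z3: Z = jωL = j·1640·0.00696 = 0 + j11.41 Ω
  Z4: Z = jωL = j·1640·0.113 = 0 + j185.3 Ω
  Z5: Z = 1/(jωC) = -j/(ω·C) = 0 - j2.698e+04 Ω
Step 3 — Bridge requires nodal analysis (the Z5 bridge couples midpoints C and D, so the two paths cannot be reduced to a simple series/parallel combination). Setting node B to ground and injecting 1 A at node A, the 3-node admittance system at A, C, D solves to V_A = Z_AB = 83.69 + j151.8 Ω = 173.3∠61.1° Ω.
Step 4 — Power factor: PF = cos(φ) = Re(Z)/|Z| = 83.688/173.33 = 0.4828.
Step 5 — Type: Im(Z) = 151.8 ⇒ lagging (phase φ = 61.1°).

PF = 0.4828 (lagging, φ = 61.1°)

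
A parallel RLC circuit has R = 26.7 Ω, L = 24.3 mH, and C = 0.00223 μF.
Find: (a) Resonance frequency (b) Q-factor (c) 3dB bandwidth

Step 1 — Resonance: ω₀ = 1/√(LC) = 1/√(0.0243·2.23e-09) = 1.358e+05 rad/s.
Step 2 — f₀ = ω₀/(2π) = 2.162e+04 Hz.
Step 3 — Parallel Q: Q = R/(ω₀L) = 26.7/(1.358e+05·0.0243) = 0.008088.
Step 4 — Bandwidth: Δω = ω₀/Q = 1.68e+07 rad/s; BW = Δω/(2π) = 2.673e+06 Hz.

(a) f₀ = 2.162e+04 Hz  (b) Q = 0.008088  (c) BW = 2.673e+06 Hz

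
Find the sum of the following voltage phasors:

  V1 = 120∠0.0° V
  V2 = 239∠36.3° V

Step 1 — Convert each phasor to rectangular form:
  V1 = 120·(cos(0.0°) + j·sin(0.0°)) = 120 V
  V2 = 239·(cos(36.3°) + j·sin(36.3°)) = 192.6 + j141.5 V
Step 2 — Sum components: V_total = 312.6 + j141.5 V.
Step 3 — Convert to polar: |V_total| = 343.1 V, ∠V_total = 24.4°.

V_total = 343.1∠24.4° V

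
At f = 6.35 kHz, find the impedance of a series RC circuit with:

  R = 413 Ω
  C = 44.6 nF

Step 1 — Angular frequency: ω = 2π·f = 2π·6350 = 3.99e+04 rad/s.
Step 2 — Component impedances:
  R: Z = R = 413 Ω
  C: Z = 1/(jωC) = -j/(ω·C) = 0 - j562 Ω
Step 3 — Series combination: Z_total = R + C = 413 - j562 Ω = 697.4∠-53.7° Ω.

Z = 413 - j562 Ω = 697.4∠-53.7° Ω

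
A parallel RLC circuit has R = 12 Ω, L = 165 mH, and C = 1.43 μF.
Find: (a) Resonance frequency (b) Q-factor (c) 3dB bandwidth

Step 1 — Resonance: ω₀ = 1/√(LC) = 1/√(0.165·1.43e-06) = 2059 rad/s.
Step 2 — f₀ = ω₀/(2π) = 327.6 Hz.
Step 3 — Parallel Q: Q = R/(ω₀L) = 12/(2059·0.165) = 0.03533.
Step 4 — Bandwidth: Δω = ω₀/Q = 5.828e+04 rad/s; BW = Δω/(2π) = 9275 Hz.

(a) f₀ = 327.6 Hz  (b) Q = 0.03533  (c) BW = 9275 Hz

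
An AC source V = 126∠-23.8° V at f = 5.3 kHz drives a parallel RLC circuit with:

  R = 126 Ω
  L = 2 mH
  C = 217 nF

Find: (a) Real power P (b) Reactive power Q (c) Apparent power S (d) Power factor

Step 1 — Angular frequency: ω = 2π·f = 2π·5300 = 3.33e+04 rad/s.
Step 2 — Component impedances:
  R: Z = R = 126 Ω
  L: Z = jωL = j·3.33e+04·0.002 = 0 + j66.6 Ω
  C: Z = 1/(jωC) = -j/(ω·C) = 0 - j138.4 Ω
Step 3 — Parallel combination: 1/Z_total = 1/R + 1/L + 1/C; Z_total = 64.19 + j62.99 Ω = 89.93∠44.5° Ω.
Step 4 — Source phasor: V = 126∠-23.8° V = 115.3 - j50.85 V.
Step 5 — Current: I = V / Z = 0.5189 - j1.301 A = 1.401∠-68.3° A.
Step 6 — Complex power: S = V·I* = 126 + j123.6 VA.
Step 7 — Real power: P = Re(S) = 126 W.
Step 8 — Reactive power: Q = Im(S) = 123.6 VAR.
Step 9 — Apparent power: |S| = 176.5 VA.
Step 10 — Power factor: PF = P/|S| = 0.7137 (lagging).

(a) P = 126 W  (b) Q = 123.6 VAR  (c) S = 176.5 VA  (d) PF = 0.7137 (lagging)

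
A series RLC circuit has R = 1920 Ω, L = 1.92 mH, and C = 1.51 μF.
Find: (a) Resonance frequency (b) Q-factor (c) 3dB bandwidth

Step 1 — Resonance condition Im(Z)=0 gives ω₀ = 1/√(LC).
Step 2 — ω₀ = 1/√(0.00192·1.51e-06) = 1.857e+04 rad/s.
Step 3 — f₀ = ω₀/(2π) = 2956 Hz.
Step 4 — Series Q: Q = ω₀L/R = 1.857e+04·0.00192/1920 = 0.01857.
Step 5 — 3dB bandwidth: Δω = ω₀/Q = 1e+06 rad/s; BW = Δω/(2π) = 1.592e+05 Hz.

(a) f₀ = 2956 Hz  (b) Q = 0.01857  (c) BW = 1.592e+05 Hz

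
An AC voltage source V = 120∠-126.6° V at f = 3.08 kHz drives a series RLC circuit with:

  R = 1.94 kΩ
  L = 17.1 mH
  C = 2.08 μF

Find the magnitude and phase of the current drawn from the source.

Step 1 — Angular frequency: ω = 2π·f = 2π·3080 = 1.935e+04 rad/s.
Step 2 — Component impedances:
  R: Z = R = 1940 Ω
  L: Z = jωL = j·1.935e+04·0.0171 = 0 + j330.9 Ω
  C: Z = 1/(jωC) = -j/(ω·C) = 0 - j24.84 Ω
Step 3 — Series combination: Z_total = R + L + C = 1940 + j306.1 Ω = 1964∠9.0° Ω.
Step 4 — Source phasor: V = 120∠-126.6° V = -71.55 - j96.34 V.
Step 5 — Ohm's law: I = V / Z_total = (-71.55 - j96.34) / (1940 + j306.1) = -0.04363 - j0.04278 A.
Step 6 — Convert to polar: |I| = 0.0611 A, ∠I = -135.6°.

I = 0.0611∠-135.6° A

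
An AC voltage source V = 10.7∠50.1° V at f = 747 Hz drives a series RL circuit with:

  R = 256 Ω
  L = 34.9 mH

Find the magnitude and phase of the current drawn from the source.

Step 1 — Angular frequency: ω = 2π·f = 2π·747 = 4694 rad/s.
Step 2 — Component impedances:
  R: Z = R = 256 Ω
  L: Z = jωL = j·4694·0.0349 = 0 + j163.8 Ω
Step 3 — Series combination: Z_total = R + L = 256 + j163.8 Ω = 303.9∠32.6° Ω.
Step 4 — Source phasor: V = 10.7∠50.1° V = 6.864 + j8.209 V.
Step 5 — Ohm's law: I = V / Z_total = (6.864 + j8.209) / (256 + j163.8) = 0.03358 + j0.01058 A.
Step 6 — Convert to polar: |I| = 0.03521 A, ∠I = 17.5°.

I = 0.03521∠17.5° A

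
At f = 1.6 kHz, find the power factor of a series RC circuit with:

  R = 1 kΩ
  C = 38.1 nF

Step 1 — Angular frequency: ω = 2π·f = 2π·1600 = 1.005e+04 rad/s.
Step 2 — Component impedances:
  R: Z = R = 1000 Ω
  C: Z = 1/(jωC) = -j/(ω·C) = 0 - j2611 Ω
Step 3 — Series combination: Z_total = R + C = 1000 - j2611 Ω = 2796∠-69.0° Ω.
Step 4 — Power factor: PF = cos(φ) = Re(Z)/|Z| = 1000/2796 = 0.3577.
Step 5 — Type: Im(Z) = -2611 ⇒ leading (phase φ = -69.0°).

PF = 0.3577 (leading, φ = -69.0°)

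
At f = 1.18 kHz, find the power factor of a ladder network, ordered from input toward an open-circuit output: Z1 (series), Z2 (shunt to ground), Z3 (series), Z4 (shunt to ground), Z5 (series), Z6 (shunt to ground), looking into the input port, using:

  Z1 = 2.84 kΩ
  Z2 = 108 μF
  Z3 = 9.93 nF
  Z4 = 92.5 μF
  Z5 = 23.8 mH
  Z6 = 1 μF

Step 1 — Angular frequency: ω = 2π·f = 2π·1180 = 7414 rad/s.
Step 2 — Component impedances:
  Z1: Z = R = 2840 Ω
  Z2: Z = 1/(jωC) = -j/(ω·C) = 0 - j1.249 Ω
  Z3: Z = 1/(jωC) = -j/(ω·C) = 0 - j1.358e+04 Ω
  Z4: Z = 1/(jωC) = -j/(ω·C) = 0 - j1.458 Ω
  Z5: Z = jωL = j·7414·0.0238 = 0 + j176.5 Ω
  Z6: Z = 1/(jωC) = -j/(ω·C) = 0 - j134.9 Ω
Step 3 — Ladder network (open output): work backward from the far end, alternating series and parallel combinations. Z_in = 2840 - j1.249 Ω = 2840∠-0.0° Ω.
Step 4 — Power factor: PF = cos(φ) = Re(Z)/|Z| = 2840/2840 = 1.
Step 5 — Type: Im(Z) = -1.249 ⇒ leading (phase φ = -0.0°).

PF = 1 (leading, φ = -0.0°)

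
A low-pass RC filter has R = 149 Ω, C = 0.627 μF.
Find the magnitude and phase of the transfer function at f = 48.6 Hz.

Step 1 — Angular frequency: ω = 2π·48.6 = 305.4 rad/s.
Step 2 — Transfer function: H(jω) = 1/(1 + jωRC).
Step 3 — Denominator: 1 + jωRC = 1 + j·305.4·149·6.27e-07 = 1 + j0.02853.
Step 4 — H = 0.9992 - j0.0285.
Step 5 — Magnitude: |H| = 0.9996 (-0.0 dB); phase: φ = -1.6°.

|H| = 0.9996 (-0.0 dB), φ = -1.6°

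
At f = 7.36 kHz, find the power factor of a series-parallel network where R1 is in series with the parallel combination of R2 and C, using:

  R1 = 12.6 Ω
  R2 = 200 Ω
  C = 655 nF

Step 1 — Angular frequency: ω = 2π·f = 2π·7360 = 4.624e+04 rad/s.
Step 2 — Component impedances:
  R1: Z = R = 12.6 Ω
  R2: Z = R = 200 Ω
  C: Z = 1/(jωC) = -j/(ω·C) = 0 - j33.01 Ω
Step 3 — Parallel branch: R2 || C = 1/(1/R2 + 1/C) = 5.305 - j32.14 Ω.
Step 4 — Series with R1: Z_total = R1 + (R2 || C) = 17.91 - j32.14 Ω = 36.79∠-60.9° Ω.
Step 5 — Power factor: PF = cos(φ) = Re(Z)/|Z| = 17.905/36.79 = 0.4867.
Step 6 — Type: Im(Z) = -32.14 ⇒ leading (phase φ = -60.9°).

PF = 0.4867 (leading, φ = -60.9°)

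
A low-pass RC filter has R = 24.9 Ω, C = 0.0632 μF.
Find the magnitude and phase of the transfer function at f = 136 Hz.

Step 1 — Angular frequency: ω = 2π·136 = 854.5 rad/s.
Step 2 — Transfer function: H(jω) = 1/(1 + jωRC).
Step 3 — Denominator: 1 + jωRC = 1 + j·854.5·24.9·6.32e-08 = 1 + j0.001345.
Step 4 — H = 1 - j0.001345.
Step 5 — Magnitude: |H| = 1 (-0.0 dB); phase: φ = -0.1°.

|H| = 1 (-0.0 dB), φ = -0.1°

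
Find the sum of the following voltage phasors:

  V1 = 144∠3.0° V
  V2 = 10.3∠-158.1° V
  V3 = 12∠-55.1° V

Step 1 — Convert each phasor to rectangular form:
  V1 = 144·(cos(3.0°) + j·sin(3.0°)) = 143.8 + j7.536 V
  V2 = 10.3·(cos(-158.1°) + j·sin(-158.1°)) = -9.557 - j3.842 V
  V3 = 12·(cos(-55.1°) + j·sin(-55.1°)) = 6.866 - j9.842 V
Step 2 — Sum components: V_total = 141.1 - j6.147 V.
Step 3 — Convert to polar: |V_total| = 141.2 V, ∠V_total = -2.5°.

V_total = 141.2∠-2.5° V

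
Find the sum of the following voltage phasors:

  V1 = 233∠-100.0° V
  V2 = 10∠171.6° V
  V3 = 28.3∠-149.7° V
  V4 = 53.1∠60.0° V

Step 1 — Convert each phasor to rectangular form:
  V1 = 233·(cos(-100.0°) + j·sin(-100.0°)) = -40.46 - j229.5 V
  V2 = 10·(cos(171.6°) + j·sin(171.6°)) = -9.893 + j1.461 V
  V3 = 28.3·(cos(-149.7°) + j·sin(-149.7°)) = -24.43 - j14.28 V
  V4 = 53.1·(cos(60.0°) + j·sin(60.0°)) = 26.55 + j45.99 V
Step 2 — Sum components: V_total = -48.24 - j196.3 V.
Step 3 — Convert to polar: |V_total| = 202.1 V, ∠V_total = -103.8°.

V_total = 202.1∠-103.8° V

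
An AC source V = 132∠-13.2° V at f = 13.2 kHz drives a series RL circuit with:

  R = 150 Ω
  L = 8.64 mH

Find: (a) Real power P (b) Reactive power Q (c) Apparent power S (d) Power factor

Step 1 — Angular frequency: ω = 2π·f = 2π·1.32e+04 = 8.294e+04 rad/s.
Step 2 — Component impedances:
  R: Z = R = 150 Ω
  L: Z = jωL = j·8.294e+04·0.00864 = 0 + j716.6 Ω
Step 3 — Series combination: Z_total = R + L = 150 + j716.6 Ω = 732.1∠78.2° Ω.
Step 4 — Source phasor: V = 132∠-13.2° V = 128.5 - j30.14 V.
Step 5 — Current: I = V / Z = -0.004333 - j0.1802 A = 0.1803∠-91.4° A.
Step 6 — Complex power: S = V·I* = 4.876 + j23.29 VA.
Step 7 — Real power: P = Re(S) = 4.876 W.
Step 8 — Reactive power: Q = Im(S) = 23.29 VAR.
Step 9 — Apparent power: |S| = 23.8 VA.
Step 10 — Power factor: PF = P/|S| = 0.2049 (lagging).

(a) P = 4.876 W  (b) Q = 23.29 VAR  (c) S = 23.8 VA  (d) PF = 0.2049 (lagging)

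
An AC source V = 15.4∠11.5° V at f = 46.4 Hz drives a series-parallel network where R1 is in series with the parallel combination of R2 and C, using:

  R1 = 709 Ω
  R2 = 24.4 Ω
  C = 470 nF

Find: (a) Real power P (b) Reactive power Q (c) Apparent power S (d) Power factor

Step 1 — Angular frequency: ω = 2π·f = 2π·46.4 = 291.5 rad/s.
Step 2 — Component impedances:
  R1: Z = R = 709 Ω
  R2: Z = R = 24.4 Ω
  C: Z = 1/(jωC) = -j/(ω·C) = 0 - j7298 Ω
Step 3 — Parallel branch: R2 || C = 1/(1/R2 + 1/C) = 24.4 - j0.08158 Ω.
Step 4 — Series with R1: Z_total = R1 + (R2 || C) = 733.4 - j0.08158 Ω = 733.4∠-0.0° Ω.
Step 5 — Source phasor: V = 15.4∠11.5° V = 15.09 + j3.07 V.
Step 6 — Current: I = V / Z = 0.02058 + j0.004189 A = 0.021∠11.5° A.
Step 7 — Complex power: S = V·I* = 0.3234 - j3.597e-05 VA.
Step 8 — Real power: P = Re(S) = 0.3234 W.
Step 9 — Reactive power: Q = Im(S) = -3.597e-05 VAR.
Step 10 — Apparent power: |S| = 0.3234 VA.
Step 11 — Power factor: PF = P/|S| = 1 (leading).

(a) P = 0.3234 W  (b) Q = -3.597e-05 VAR  (c) S = 0.3234 VA  (d) PF = 1 (leading)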